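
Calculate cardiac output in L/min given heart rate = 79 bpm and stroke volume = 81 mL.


CO = HR * SV
CO = 79 * 81 / 1000
CO = 6.399 L/min


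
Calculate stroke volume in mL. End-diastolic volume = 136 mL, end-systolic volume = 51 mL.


SV = EDV - ESV
SV = 136 - 51
SV = 85 mL


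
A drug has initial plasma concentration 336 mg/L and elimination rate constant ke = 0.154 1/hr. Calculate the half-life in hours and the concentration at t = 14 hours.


t_half = ln(2) / ke = 0.693147 / 0.154 = 4.501 hr
C(t) = C0 * exp(-ke*t) = 336 * exp(-0.154*14)
C(14) = 38.9 mg/L


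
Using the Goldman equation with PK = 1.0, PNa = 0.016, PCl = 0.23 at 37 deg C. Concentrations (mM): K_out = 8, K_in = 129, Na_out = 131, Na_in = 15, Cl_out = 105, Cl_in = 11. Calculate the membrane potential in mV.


Vm = (RT/F)*ln((PK*Ko + PNa*Nao + PCl*Cli)/(PK*Ki + PNa*Nai + PCl*Clo))
Numer = 12.626, Denom = 153.39
Vm = -66.74 mV


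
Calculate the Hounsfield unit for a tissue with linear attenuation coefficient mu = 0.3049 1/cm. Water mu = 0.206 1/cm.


HU = ((mu_tissue - mu_water) / mu_water) * 1000
HU = ((0.3049 - 0.206) / 0.206) * 1000
HU = 480.1


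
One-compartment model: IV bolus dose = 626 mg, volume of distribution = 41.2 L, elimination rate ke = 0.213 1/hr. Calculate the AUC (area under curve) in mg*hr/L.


C0 = Dose/Vd = 626/41.2 = 15.1942 mg/L
AUC = C0/ke = 15.1942/0.213
AUC = 71.33 mg*hr/L


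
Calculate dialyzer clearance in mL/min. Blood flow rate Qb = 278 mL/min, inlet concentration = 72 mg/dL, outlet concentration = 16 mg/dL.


K = Qb * (Cb_in - Cb_out) / Cb_in
K = 278 * (72 - 16) / 72
K = 216.2 mL/min


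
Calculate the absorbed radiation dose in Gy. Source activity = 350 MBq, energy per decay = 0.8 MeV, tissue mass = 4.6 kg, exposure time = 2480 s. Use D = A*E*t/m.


A = 350 MBq = 3.5000e+08 Bq
E = 0.8 MeV = 1.2816e-13 J
D = A*E*t/m = 3.5000e+08*1.2816e-13*2480/4.6
D = 0.02418 Gy


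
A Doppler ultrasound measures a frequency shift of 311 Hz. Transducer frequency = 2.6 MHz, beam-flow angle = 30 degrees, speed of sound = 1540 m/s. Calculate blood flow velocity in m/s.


v = fd * c / (2 * f0 * cos(theta))
v = 311 * 1540 / (2 * 2.6000e+06 * cos(30))
v = 0.1064 m/s


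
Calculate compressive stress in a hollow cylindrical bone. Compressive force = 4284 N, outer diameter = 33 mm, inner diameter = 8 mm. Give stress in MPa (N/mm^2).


A = pi*(r_o^2 - r_i^2)
r_o = 16.5 mm, r_i = 4 mm
A = 805.033 mm^2
sigma = F/A = 4284 / 805.033
sigma = 5.322 MPa


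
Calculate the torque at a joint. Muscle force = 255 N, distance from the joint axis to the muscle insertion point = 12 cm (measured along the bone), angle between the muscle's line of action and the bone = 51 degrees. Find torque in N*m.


Torque = F * d * sin(theta)   (moment arm = d*sin(theta))
d = 12 cm = 0.12 m
Torque = 255 * 0.12 * sin(51)
Torque = 23.78 N*m


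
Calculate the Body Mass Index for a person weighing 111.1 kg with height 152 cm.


BMI = weight / height^2
height = 152 cm = 1.52 m
BMI = 111.1 / 1.52^2
BMI = 48.09 kg/m^2


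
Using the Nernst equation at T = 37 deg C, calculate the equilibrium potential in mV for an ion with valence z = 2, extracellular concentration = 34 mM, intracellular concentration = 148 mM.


E = (RT/(zF)) * ln(C_out/C_in)
T = 37 + 273.15 = 310.15 K
E = (8.314 * 310.15 / (2 * 96485)) * ln(34/148)
E = -19.65 mV


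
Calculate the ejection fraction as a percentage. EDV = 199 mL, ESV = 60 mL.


SV = EDV - ESV = 199 - 60 = 139 mL
EF = SV/EDV * 100 = 139/199 * 100
EF = 69.85%


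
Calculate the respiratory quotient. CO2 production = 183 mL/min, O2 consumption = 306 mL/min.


RQ = VCO2 / VO2
RQ = 183 / 306
RQ = 0.598


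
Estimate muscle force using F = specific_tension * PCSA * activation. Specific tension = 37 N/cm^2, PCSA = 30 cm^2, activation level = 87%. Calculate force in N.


F = sigma * PCSA * activation
F = 37 * 30 * 0.87
F = 965.7 N


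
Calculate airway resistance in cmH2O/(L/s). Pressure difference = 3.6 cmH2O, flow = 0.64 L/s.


R = dP / flow
R = 3.6 / 0.64
R = 5.625 cmH2O/(L/s)


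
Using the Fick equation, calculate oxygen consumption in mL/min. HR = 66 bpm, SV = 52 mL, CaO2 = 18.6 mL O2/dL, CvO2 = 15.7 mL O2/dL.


CO = HR*SV = 66*52/1000 = 3.432 L/min
a-v O2 diff = 18.6 - 15.7 = 2.9 mL/dL
VO2 = CO * (CaO2-CvO2) * 10 dL/L
VO2 = 3.432 * 2.9 * 10
VO2 = 99.53 mL/min


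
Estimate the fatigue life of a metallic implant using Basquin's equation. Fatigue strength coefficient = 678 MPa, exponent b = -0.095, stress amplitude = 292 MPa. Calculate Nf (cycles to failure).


sigma_a = sigma_f' * (2Nf)^b
2Nf = (sigma_a/sigma_f')^(1/b)
2Nf = (292/678)^(1/-0.095)
2Nf = 7096.0946
Nf = 3548


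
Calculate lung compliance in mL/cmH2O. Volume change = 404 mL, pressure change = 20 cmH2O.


C = dV / dP
C = 404 / 20
C = 20.2 mL/cmH2O


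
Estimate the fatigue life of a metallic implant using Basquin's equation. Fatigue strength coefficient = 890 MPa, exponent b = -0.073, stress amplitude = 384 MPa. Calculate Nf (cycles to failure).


sigma_a = sigma_f' * (2Nf)^b
2Nf = (sigma_a/sigma_f')^(1/b)
2Nf = (384/890)^(1/-0.073)
2Nf = 100185.58
Nf = 5.009e+04


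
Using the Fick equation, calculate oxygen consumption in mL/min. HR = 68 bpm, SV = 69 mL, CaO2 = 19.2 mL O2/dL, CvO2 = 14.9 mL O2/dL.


CO = HR*SV = 68*69/1000 = 4.692 L/min
a-v O2 diff = 19.2 - 14.9 = 4.3 mL/dL
VO2 = CO * (CaO2-CvO2) * 10 dL/L
VO2 = 4.692 * 4.3 * 10
VO2 = 201.8 mL/min


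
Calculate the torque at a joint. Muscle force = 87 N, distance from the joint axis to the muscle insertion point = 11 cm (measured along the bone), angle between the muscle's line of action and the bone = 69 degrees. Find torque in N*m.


Torque = F * d * sin(theta)   (moment arm = d*sin(theta))
d = 11 cm = 0.11 m
Torque = 87 * 0.11 * sin(69)
Torque = 8.934 N*m


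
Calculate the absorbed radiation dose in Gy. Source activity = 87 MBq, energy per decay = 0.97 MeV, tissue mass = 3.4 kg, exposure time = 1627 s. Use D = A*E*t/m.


A = 87 MBq = 8.7000e+07 Bq
E = 0.97 MeV = 1.55394e-13 J
D = A*E*t/m = 8.7000e+07*1.55394e-13*1627/3.4
D = 0.006469 Gy


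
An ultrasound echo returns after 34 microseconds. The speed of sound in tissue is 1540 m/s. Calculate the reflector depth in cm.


depth = c * t / 2
t = 34 us = 3.4000e-05 s
depth = 1540 * 3.4000e-05 / 2
depth = 0.02618 m = 2.618 cm


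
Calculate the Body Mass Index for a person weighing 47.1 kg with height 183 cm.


BMI = weight / height^2
height = 183 cm = 1.83 m
BMI = 47.1 / 1.83^2
BMI = 14.06 kg/m^2


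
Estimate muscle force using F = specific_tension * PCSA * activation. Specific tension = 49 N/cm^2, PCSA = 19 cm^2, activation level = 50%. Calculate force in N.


F = sigma * PCSA * activation
F = 49 * 19 * 0.5
F = 465.5 N


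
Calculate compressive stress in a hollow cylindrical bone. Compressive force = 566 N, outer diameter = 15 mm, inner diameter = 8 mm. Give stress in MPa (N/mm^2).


A = pi*(r_o^2 - r_i^2)
r_o = 7.5 mm, r_i = 4 mm
A = 126.449 mm^2
sigma = F/A = 566 / 126.449
sigma = 4.476 MPa


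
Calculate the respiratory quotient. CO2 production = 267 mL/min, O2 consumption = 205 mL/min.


RQ = VCO2 / VO2
RQ = 267 / 205
RQ = 1.302


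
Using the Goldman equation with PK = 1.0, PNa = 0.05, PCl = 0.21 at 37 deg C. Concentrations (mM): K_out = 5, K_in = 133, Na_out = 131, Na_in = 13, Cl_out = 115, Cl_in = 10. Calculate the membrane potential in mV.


Vm = (RT/F)*ln((PK*Ko + PNa*Nao + PCl*Cli)/(PK*Ki + PNa*Nai + PCl*Clo))
Numer = 13.65, Denom = 157.8
Vm = -65.41 mV


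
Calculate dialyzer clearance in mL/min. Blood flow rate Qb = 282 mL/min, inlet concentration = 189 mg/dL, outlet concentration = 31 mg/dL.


K = Qb * (Cb_in - Cb_out) / Cb_in
K = 282 * (189 - 31) / 189
K = 235.7 mL/min


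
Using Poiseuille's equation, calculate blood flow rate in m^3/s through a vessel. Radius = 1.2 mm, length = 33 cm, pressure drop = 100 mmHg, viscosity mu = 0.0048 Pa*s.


Q = pi*r^4*dP / (8*mu*L)
r = 0.0012 m, L = 0.33 m
dP = 100 mmHg = 13332.2 Pa
Q = 6.8538e-06 m^3/s


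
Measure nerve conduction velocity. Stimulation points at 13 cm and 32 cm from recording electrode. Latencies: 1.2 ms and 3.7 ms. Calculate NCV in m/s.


Distance = (32 - 13) / 100 = 0.19 m
dt = (3.7 - 1.2) / 1000 = 0.0025 s
NCV = dist / dt = 76 m/s


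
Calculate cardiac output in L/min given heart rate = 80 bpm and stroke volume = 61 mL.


CO = HR * SV
CO = 80 * 61 / 1000
CO = 4.88 L/min


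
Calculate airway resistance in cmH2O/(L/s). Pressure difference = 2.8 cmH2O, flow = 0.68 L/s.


R = dP / flow
R = 2.8 / 0.68
R = 4.118 cmH2O/(L/s)


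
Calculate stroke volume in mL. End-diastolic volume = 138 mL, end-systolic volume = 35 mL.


SV = EDV - ESV
SV = 138 - 35
SV = 103 mL


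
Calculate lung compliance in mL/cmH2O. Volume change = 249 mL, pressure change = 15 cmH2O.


C = dV / dP
C = 249 / 15
C = 16.6 mL/cmH2O


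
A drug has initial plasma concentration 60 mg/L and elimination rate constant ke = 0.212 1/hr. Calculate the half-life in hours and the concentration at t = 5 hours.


t_half = ln(2) / ke = 0.693147 / 0.212 = 3.27 hr
C(t) = C0 * exp(-ke*t) = 60 * exp(-0.212*5)
C(5) = 20.79 mg/L


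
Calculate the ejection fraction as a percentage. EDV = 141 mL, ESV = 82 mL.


SV = EDV - ESV = 141 - 82 = 59 mL
EF = SV/EDV * 100 = 59/141 * 100
EF = 41.84%


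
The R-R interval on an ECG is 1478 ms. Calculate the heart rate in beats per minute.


HR = 60 / RR_interval(s)
RR = 1478 ms = 1.478 s
HR = 60 / 1.478 = 40.6 bpm


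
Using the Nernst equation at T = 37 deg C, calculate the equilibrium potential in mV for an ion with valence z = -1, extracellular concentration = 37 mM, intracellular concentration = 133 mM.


E = (RT/(zF)) * ln(C_out/C_in)
T = 37 + 273.15 = 310.15 K
E = (8.314 * 310.15 / (-1 * 96485)) * ln(37/133)
E = 34.19 mV


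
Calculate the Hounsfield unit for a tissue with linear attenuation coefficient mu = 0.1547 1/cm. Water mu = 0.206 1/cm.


HU = ((mu_tissue - mu_water) / mu_water) * 1000
HU = ((0.1547 - 0.206) / 0.206) * 1000
HU = -249


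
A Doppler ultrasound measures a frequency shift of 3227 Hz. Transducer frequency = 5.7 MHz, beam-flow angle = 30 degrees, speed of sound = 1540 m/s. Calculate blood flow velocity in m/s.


v = fd * c / (2 * f0 * cos(theta))
v = 3227 * 1540 / (2 * 5.7000e+06 * cos(30))
v = 0.5034 m/s


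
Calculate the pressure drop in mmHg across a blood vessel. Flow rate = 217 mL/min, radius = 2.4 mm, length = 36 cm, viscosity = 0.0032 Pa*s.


dP = 8*mu*L*Q / (pi*r^4)
Q = 217 mL/min = 3.61667e-06 m^3/s
dP = 319.784 Pa = 319.784 / 133.322 mmHg = 2.399 mmHg


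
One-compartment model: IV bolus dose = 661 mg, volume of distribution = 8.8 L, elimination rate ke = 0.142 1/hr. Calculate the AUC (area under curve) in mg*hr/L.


C0 = Dose/Vd = 661/8.8 = 75.1136 mg/L
AUC = C0/ke = 75.1136/0.142
AUC = 529 mg*hr/L


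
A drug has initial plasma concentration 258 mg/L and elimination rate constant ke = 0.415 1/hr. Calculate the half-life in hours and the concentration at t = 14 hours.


t_half = ln(2) / ke = 0.693147 / 0.415 = 1.67 hr
C(t) = C0 * exp(-ke*t) = 258 * exp(-0.415*14)
C(14) = 0.7733 mg/L


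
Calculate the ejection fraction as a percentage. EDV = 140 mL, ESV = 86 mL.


SV = EDV - ESV = 140 - 86 = 54 mL
EF = SV/EDV * 100 = 54/140 * 100
EF = 38.57%


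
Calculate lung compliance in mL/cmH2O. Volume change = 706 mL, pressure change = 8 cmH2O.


C = dV / dP
C = 706 / 8
C = 88.25 mL/cmH2O


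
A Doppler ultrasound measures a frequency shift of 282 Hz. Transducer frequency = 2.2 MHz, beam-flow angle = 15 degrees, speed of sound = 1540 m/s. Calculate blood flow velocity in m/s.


v = fd * c / (2 * f0 * cos(theta))
v = 282 * 1540 / (2 * 2.2000e+06 * cos(15))
v = 0.1022 m/s


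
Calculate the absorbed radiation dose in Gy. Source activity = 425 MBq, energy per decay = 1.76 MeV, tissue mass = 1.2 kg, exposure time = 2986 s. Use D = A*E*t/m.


A = 425 MBq = 4.2500e+08 Bq
E = 1.76 MeV = 2.81952e-13 J
D = A*E*t/m = 4.2500e+08*2.81952e-13*2986/1.2
D = 0.2982 Gy


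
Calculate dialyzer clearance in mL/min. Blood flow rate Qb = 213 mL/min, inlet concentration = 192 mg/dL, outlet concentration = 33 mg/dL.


K = Qb * (Cb_in - Cb_out) / Cb_in
K = 213 * (192 - 33) / 192
K = 176.4 mL/min


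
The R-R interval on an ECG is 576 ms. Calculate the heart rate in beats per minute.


HR = 60 / RR_interval(s)
RR = 576 ms = 0.576 s
HR = 60 / 0.576 = 104.2 bpm


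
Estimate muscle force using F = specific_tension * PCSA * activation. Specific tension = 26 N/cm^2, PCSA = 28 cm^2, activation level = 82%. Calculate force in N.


F = sigma * PCSA * activation
F = 26 * 28 * 0.82
F = 597 N


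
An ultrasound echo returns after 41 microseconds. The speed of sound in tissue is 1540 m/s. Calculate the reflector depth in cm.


depth = c * t / 2
t = 41 us = 4.1000e-05 s
depth = 1540 * 4.1000e-05 / 2
depth = 0.03157 m = 3.157 cm


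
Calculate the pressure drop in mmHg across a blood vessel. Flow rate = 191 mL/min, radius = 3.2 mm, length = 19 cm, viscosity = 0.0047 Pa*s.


dP = 8*mu*L*Q / (pi*r^4)
Q = 191 mL/min = 3.18333e-06 m^3/s
dP = 69.0356 Pa = 69.0356 / 133.322 mmHg = 0.5178 mmHg


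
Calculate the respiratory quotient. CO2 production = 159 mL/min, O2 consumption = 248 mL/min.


RQ = VCO2 / VO2
RQ = 159 / 248
RQ = 0.6411


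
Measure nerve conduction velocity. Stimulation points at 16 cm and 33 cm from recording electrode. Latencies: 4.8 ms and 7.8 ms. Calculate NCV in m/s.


Distance = (33 - 16) / 100 = 0.17 m
dt = (7.8 - 4.8) / 1000 = 0.003 s
NCV = dist / dt = 56.67 m/s


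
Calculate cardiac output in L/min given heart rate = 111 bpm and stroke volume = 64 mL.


CO = HR * SV
CO = 111 * 64 / 1000
CO = 7.104 L/min


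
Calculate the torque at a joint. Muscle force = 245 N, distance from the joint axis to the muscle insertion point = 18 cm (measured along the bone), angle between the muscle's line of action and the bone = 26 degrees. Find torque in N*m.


Torque = F * d * sin(theta)   (moment arm = d*sin(theta))
d = 18 cm = 0.18 m
Torque = 245 * 0.18 * sin(26)
Torque = 19.33 N*m


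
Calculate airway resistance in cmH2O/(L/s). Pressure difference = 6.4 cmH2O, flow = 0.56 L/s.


R = dP / flow
R = 6.4 / 0.56
R = 11.43 cmH2O/(L/s)


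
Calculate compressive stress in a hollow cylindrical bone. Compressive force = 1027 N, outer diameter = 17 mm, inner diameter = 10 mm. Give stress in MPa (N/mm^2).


A = pi*(r_o^2 - r_i^2)
r_o = 8.5 mm, r_i = 5 mm
A = 148.44 mm^2
sigma = F/A = 1027 / 148.44
sigma = 6.919 MPa


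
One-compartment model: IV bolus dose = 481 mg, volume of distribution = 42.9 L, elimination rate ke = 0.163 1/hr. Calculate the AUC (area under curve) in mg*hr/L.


C0 = Dose/Vd = 481/42.9 = 11.2121 mg/L
AUC = C0/ke = 11.2121/0.163
AUC = 68.79 mg*hr/L


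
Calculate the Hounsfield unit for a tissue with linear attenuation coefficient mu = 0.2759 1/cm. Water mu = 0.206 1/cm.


HU = ((mu_tissue - mu_water) / mu_water) * 1000
HU = ((0.2759 - 0.206) / 0.206) * 1000
HU = 339.3


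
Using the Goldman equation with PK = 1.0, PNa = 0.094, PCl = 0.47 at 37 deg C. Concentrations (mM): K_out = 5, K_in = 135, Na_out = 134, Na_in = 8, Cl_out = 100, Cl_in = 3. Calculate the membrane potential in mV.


Vm = (RT/F)*ln((PK*Ko + PNa*Nao + PCl*Cli)/(PK*Ki + PNa*Nai + PCl*Clo))
Numer = 19.006, Denom = 182.752
Vm = -60.49 mV


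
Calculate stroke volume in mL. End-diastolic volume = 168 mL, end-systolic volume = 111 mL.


SV = EDV - ESV
SV = 168 - 111
SV = 57 mL


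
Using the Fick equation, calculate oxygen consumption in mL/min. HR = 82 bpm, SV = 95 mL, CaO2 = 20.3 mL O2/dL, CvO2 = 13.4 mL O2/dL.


CO = HR*SV = 82*95/1000 = 7.79 L/min
a-v O2 diff = 20.3 - 13.4 = 6.9 mL/dL
VO2 = CO * (CaO2-CvO2) * 10 dL/L
VO2 = 7.79 * 6.9 * 10
VO2 = 537.5 mL/min


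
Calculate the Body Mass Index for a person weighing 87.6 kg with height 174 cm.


BMI = weight / height^2
height = 174 cm = 1.74 m
BMI = 87.6 / 1.74^2
BMI = 28.93 kg/m^2


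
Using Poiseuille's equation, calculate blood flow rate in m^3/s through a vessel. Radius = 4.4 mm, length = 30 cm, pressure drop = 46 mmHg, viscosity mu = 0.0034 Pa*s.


Q = pi*r^4*dP / (8*mu*L)
r = 0.0044 m, L = 0.3 m
dP = 46 mmHg = 6132.812 Pa
Q = 8.8497e-04 m^3/s


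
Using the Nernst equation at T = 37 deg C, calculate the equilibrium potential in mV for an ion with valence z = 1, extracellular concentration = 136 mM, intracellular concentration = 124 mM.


E = (RT/(zF)) * ln(C_out/C_in)
T = 37 + 273.15 = 310.15 K
E = (8.314 * 310.15 / (1 * 96485)) * ln(136/124)
E = 2.469 mV


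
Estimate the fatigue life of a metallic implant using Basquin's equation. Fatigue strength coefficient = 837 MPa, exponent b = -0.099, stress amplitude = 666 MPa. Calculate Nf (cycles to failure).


sigma_a = sigma_f' * (2Nf)^b
2Nf = (sigma_a/sigma_f')^(1/b)
2Nf = (666/837)^(1/-0.099)
2Nf = 10.058603
Nf = 5.029


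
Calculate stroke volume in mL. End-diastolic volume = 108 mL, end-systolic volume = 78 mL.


SV = EDV - ESV
SV = 108 - 78
SV = 30 mL


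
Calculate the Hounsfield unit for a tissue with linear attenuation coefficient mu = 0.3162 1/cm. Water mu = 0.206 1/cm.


HU = ((mu_tissue - mu_water) / mu_water) * 1000
HU = ((0.3162 - 0.206) / 0.206) * 1000
HU = 535


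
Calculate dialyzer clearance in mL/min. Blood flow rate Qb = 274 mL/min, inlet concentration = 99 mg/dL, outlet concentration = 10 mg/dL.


K = Qb * (Cb_in - Cb_out) / Cb_in
K = 274 * (99 - 10) / 99
K = 246.3 mL/min


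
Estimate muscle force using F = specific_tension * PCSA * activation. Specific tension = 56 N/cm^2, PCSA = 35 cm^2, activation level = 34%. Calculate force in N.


F = sigma * PCSA * activation
F = 56 * 35 * 0.34
F = 666.4 N


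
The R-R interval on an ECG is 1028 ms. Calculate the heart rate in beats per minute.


HR = 60 / RR_interval(s)
RR = 1028 ms = 1.028 s
HR = 60 / 1.028 = 58.37 bpm


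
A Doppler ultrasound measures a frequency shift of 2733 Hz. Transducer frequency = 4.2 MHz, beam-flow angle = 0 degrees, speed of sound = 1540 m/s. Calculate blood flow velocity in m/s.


v = fd * c / (2 * f0 * cos(theta))
v = 2733 * 1540 / (2 * 4.2000e+06 * cos(0))
v = 0.501 m/s


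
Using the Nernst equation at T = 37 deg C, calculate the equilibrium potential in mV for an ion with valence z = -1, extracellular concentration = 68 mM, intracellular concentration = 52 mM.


E = (RT/(zF)) * ln(C_out/C_in)
T = 37 + 273.15 = 310.15 K
E = (8.314 * 310.15 / (-1 * 96485)) * ln(68/52)
E = -7.169 mV


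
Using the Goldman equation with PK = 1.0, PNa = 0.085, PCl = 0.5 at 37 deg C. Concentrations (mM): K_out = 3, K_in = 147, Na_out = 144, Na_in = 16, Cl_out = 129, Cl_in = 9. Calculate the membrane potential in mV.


Vm = (RT/F)*ln((PK*Ko + PNa*Nao + PCl*Cli)/(PK*Ki + PNa*Nai + PCl*Clo))
Numer = 19.74, Denom = 212.86
Vm = -63.55 mV


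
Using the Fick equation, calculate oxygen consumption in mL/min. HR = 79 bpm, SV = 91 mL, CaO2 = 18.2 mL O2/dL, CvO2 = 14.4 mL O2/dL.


CO = HR*SV = 79*91/1000 = 7.189 L/min
a-v O2 diff = 18.2 - 14.4 = 3.8 mL/dL
VO2 = CO * (CaO2-CvO2) * 10 dL/L
VO2 = 7.189 * 3.8 * 10
VO2 = 273.2 mL/min


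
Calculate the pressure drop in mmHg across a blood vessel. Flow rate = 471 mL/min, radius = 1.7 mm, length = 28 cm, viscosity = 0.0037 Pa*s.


dP = 8*mu*L*Q / (pi*r^4)
Q = 471 mL/min = 7.85e-06 m^3/s
dP = 2479.56 Pa = 2479.56 / 133.322 mmHg = 18.6 mmHg


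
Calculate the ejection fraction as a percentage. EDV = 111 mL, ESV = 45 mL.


SV = EDV - ESV = 111 - 45 = 66 mL
EF = SV/EDV * 100 = 66/111 * 100
EF = 59.46%


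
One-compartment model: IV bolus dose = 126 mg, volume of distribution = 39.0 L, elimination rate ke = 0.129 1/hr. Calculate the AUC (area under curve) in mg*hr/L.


C0 = Dose/Vd = 126/39.0 = 3.23077 mg/L
AUC = C0/ke = 3.23077/0.129
AUC = 25.04 mg*hr/L


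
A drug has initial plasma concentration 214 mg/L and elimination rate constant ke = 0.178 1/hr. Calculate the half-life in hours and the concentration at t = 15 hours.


t_half = ln(2) / ke = 0.693147 / 0.178 = 3.894 hr
C(t) = C0 * exp(-ke*t) = 214 * exp(-0.178*15)
C(15) = 14.82 mg/L


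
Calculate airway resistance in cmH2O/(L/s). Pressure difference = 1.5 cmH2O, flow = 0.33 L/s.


R = dP / flow
R = 1.5 / 0.33
R = 4.545 cmH2O/(L/s)


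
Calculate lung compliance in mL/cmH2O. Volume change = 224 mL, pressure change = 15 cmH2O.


C = dV / dP
C = 224 / 15
C = 14.93 mL/cmH2O


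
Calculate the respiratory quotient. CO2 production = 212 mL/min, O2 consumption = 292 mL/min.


RQ = VCO2 / VO2
RQ = 212 / 292
RQ = 0.726


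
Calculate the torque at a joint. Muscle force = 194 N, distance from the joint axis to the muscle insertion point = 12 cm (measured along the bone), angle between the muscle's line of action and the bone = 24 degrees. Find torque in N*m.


Torque = F * d * sin(theta)   (moment arm = d*sin(theta))
d = 12 cm = 0.12 m
Torque = 194 * 0.12 * sin(24)
Torque = 9.469 N*m


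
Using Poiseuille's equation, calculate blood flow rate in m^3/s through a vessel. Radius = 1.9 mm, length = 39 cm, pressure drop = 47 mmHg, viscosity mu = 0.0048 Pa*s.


Q = pi*r^4*dP / (8*mu*L)
r = 0.0019 m, L = 0.39 m
dP = 47 mmHg = 6266.134 Pa
Q = 1.7130e-05 m^3/s


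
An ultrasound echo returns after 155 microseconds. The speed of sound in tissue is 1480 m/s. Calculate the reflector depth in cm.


depth = c * t / 2
t = 155 us = 1.5500e-04 s
depth = 1480 * 1.5500e-04 / 2
depth = 0.1147 m = 11.47 cm


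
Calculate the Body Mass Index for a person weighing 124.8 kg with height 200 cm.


BMI = weight / height^2
height = 200 cm = 2 m
BMI = 124.8 / 2^2
BMI = 31.2 kg/m^2


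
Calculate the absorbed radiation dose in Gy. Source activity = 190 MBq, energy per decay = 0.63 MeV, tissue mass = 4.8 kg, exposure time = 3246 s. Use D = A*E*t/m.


A = 190 MBq = 1.9000e+08 Bq
E = 0.63 MeV = 1.00926e-13 J
D = A*E*t/m = 1.9000e+08*1.00926e-13*3246/4.8
D = 0.01297 Gy


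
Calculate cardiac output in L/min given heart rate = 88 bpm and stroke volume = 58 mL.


CO = HR * SV
CO = 88 * 58 / 1000
CO = 5.104 L/min


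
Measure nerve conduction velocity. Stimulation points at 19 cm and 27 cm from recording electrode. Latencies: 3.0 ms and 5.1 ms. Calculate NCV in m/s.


Distance = (27 - 19) / 100 = 0.08 m
dt = (5.1 - 3.0) / 1000 = 0.0021 s
NCV = dist / dt = 38.1 m/s


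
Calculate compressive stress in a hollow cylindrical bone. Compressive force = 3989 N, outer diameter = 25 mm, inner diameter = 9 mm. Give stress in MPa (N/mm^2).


A = pi*(r_o^2 - r_i^2)
r_o = 12.5 mm, r_i = 4.5 mm
A = 427.257 mm^2
sigma = F/A = 3989 / 427.257
sigma = 9.336 MPa


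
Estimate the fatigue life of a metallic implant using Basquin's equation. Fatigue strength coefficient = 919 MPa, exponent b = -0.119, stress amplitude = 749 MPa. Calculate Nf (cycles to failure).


sigma_a = sigma_f' * (2Nf)^b
2Nf = (sigma_a/sigma_f')^(1/b)
2Nf = (749/919)^(1/-0.119)
2Nf = 5.5782969
Nf = 2.789


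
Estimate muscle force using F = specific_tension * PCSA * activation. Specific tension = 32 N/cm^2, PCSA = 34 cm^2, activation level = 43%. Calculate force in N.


F = sigma * PCSA * activation
F = 32 * 34 * 0.43
F = 467.8 N


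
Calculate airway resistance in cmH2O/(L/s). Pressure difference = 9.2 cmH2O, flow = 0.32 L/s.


R = dP / flow
R = 9.2 / 0.32
R = 28.75 cmH2O/(L/s)


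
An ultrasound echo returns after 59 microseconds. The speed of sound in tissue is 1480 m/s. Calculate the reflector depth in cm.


depth = c * t / 2
t = 59 us = 5.9000e-05 s
depth = 1480 * 5.9000e-05 / 2
depth = 0.04366 m = 4.366 cm


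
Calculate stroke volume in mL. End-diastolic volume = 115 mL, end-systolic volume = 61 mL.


SV = EDV - ESV
SV = 115 - 61
SV = 54 mL


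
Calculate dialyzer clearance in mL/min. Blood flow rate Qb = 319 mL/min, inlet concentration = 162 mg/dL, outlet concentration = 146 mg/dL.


K = Qb * (Cb_in - Cb_out) / Cb_in
K = 319 * (162 - 146) / 162
K = 31.51 mL/min


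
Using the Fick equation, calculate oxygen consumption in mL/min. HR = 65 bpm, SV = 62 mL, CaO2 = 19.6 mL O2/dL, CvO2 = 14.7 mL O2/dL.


CO = HR*SV = 65*62/1000 = 4.03 L/min
a-v O2 diff = 19.6 - 14.7 = 4.9 mL/dL
VO2 = CO * (CaO2-CvO2) * 10 dL/L
VO2 = 4.03 * 4.9 * 10
VO2 = 197.5 mL/min


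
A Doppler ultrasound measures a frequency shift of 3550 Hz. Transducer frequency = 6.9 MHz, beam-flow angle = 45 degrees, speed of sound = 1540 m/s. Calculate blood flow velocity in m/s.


v = fd * c / (2 * f0 * cos(theta))
v = 3550 * 1540 / (2 * 6.9000e+06 * cos(45))
v = 0.5603 m/s


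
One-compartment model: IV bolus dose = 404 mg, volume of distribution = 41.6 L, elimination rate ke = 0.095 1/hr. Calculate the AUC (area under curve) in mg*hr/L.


C0 = Dose/Vd = 404/41.6 = 9.71154 mg/L
AUC = C0/ke = 9.71154/0.095
AUC = 102.2 mg*hr/L


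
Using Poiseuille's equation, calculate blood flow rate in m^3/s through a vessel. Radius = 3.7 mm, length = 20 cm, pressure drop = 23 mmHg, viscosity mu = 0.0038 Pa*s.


Q = pi*r^4*dP / (8*mu*L)
r = 0.0037 m, L = 0.2 m
dP = 23 mmHg = 3066.406 Pa
Q = 2.9695e-04 m^3/s


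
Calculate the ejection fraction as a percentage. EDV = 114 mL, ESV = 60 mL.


SV = EDV - ESV = 114 - 60 = 54 mL
EF = SV/EDV * 100 = 54/114 * 100
EF = 47.37%


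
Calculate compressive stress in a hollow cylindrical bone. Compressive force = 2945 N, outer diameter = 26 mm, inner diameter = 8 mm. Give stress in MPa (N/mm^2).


A = pi*(r_o^2 - r_i^2)
r_o = 13 mm, r_i = 4 mm
A = 480.664 mm^2
sigma = F/A = 2945 / 480.664
sigma = 6.127 MPa


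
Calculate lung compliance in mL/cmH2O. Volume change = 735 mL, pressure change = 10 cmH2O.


C = dV / dP
C = 735 / 10
C = 73.5 mL/cmH2O


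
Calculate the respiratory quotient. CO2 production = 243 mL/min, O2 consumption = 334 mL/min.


RQ = VCO2 / VO2
RQ = 243 / 334
RQ = 0.7275


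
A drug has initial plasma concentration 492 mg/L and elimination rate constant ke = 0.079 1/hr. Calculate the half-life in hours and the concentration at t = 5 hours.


t_half = ln(2) / ke = 0.693147 / 0.079 = 8.774 hr
C(t) = C0 * exp(-ke*t) = 492 * exp(-0.079*5)
C(5) = 331.5 mg/L


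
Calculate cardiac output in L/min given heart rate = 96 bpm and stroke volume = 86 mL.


CO = HR * SV
CO = 96 * 86 / 1000
CO = 8.256 L/min


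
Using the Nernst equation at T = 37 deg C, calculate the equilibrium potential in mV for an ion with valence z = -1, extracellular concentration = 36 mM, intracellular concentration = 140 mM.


E = (RT/(zF)) * ln(C_out/C_in)
T = 37 + 273.15 = 310.15 K
E = (8.314 * 310.15 / (-1 * 96485)) * ln(36/140)
E = 36.3 mV


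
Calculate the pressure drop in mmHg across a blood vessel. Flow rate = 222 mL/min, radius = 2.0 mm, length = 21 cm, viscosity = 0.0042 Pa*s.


dP = 8*mu*L*Q / (pi*r^4)
Q = 222 mL/min = 3.7e-06 m^3/s
dP = 519.386 Pa = 519.386 / 133.322 mmHg = 3.896 mmHg


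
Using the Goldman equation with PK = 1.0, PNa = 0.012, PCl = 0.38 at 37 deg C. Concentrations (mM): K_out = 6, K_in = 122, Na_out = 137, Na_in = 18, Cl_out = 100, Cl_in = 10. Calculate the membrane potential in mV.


Vm = (RT/F)*ln((PK*Ko + PNa*Nao + PCl*Cli)/(PK*Ki + PNa*Nai + PCl*Clo))
Numer = 11.444, Denom = 160.216
Vm = -70.53 mV


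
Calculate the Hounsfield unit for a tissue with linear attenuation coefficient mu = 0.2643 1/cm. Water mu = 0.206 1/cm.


HU = ((mu_tissue - mu_water) / mu_water) * 1000
HU = ((0.2643 - 0.206) / 0.206) * 1000
HU = 283


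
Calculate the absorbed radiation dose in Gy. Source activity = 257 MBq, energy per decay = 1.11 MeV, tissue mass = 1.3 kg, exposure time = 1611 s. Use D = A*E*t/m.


A = 257 MBq = 2.5700e+08 Bq
E = 1.11 MeV = 1.77822e-13 J
D = A*E*t/m = 2.5700e+08*1.77822e-13*1611/1.3
D = 0.05663 Gy


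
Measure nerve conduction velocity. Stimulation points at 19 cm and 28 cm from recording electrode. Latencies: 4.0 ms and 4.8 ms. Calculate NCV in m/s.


Distance = (28 - 19) / 100 = 0.09 m
dt = (4.8 - 4.0) / 1000 = 8.0000e-04 s
NCV = dist / dt = 112.5 m/s


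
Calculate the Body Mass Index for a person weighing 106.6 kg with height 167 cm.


BMI = weight / height^2
height = 167 cm = 1.67 m
BMI = 106.6 / 1.67^2
BMI = 38.22 kg/m^2


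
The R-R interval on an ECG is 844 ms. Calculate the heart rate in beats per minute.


HR = 60 / RR_interval(s)
RR = 844 ms = 0.844 s
HR = 60 / 0.844 = 71.09 bpm


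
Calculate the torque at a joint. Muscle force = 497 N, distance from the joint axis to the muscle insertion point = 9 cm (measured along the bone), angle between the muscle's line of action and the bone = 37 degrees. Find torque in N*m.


Torque = F * d * sin(theta)   (moment arm = d*sin(theta))
d = 9 cm = 0.09 m
Torque = 497 * 0.09 * sin(37)
Torque = 26.92 N*m


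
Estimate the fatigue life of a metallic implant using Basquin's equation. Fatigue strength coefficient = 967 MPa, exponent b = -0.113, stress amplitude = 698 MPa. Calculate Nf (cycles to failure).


sigma_a = sigma_f' * (2Nf)^b
2Nf = (sigma_a/sigma_f')^(1/b)
2Nf = (698/967)^(1/-0.113)
2Nf = 17.899511
Nf = 8.95


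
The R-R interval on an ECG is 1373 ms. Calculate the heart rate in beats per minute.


HR = 60 / RR_interval(s)
RR = 1373 ms = 1.373 s
HR = 60 / 1.373 = 43.7 bpm


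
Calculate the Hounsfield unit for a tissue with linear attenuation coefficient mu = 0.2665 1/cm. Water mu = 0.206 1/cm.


HU = ((mu_tissue - mu_water) / mu_water) * 1000
HU = ((0.2665 - 0.206) / 0.206) * 1000
HU = 293.7


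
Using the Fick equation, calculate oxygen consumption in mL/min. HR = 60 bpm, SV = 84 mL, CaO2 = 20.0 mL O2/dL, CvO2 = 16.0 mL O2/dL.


CO = HR*SV = 60*84/1000 = 5.04 L/min
a-v O2 diff = 20.0 - 16.0 = 4 mL/dL
VO2 = CO * (CaO2-CvO2) * 10 dL/L
VO2 = 5.04 * 4 * 10
VO2 = 201.6 mL/min


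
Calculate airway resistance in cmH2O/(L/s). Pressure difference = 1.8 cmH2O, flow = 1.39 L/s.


R = dP / flow
R = 1.8 / 1.39
R = 1.295 cmH2O/(L/s)


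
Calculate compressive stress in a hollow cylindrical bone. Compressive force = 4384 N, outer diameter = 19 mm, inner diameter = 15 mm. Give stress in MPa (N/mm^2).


A = pi*(r_o^2 - r_i^2)
r_o = 9.5 mm, r_i = 7.5 mm
A = 106.814 mm^2
sigma = F/A = 4384 / 106.814
sigma = 41.04 MPa


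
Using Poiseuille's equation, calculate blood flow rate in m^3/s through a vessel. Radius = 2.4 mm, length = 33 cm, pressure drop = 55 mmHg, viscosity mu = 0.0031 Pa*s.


Q = pi*r^4*dP / (8*mu*L)
r = 0.0024 m, L = 0.33 m
dP = 55 mmHg = 7332.71 Pa
Q = 9.3389e-05 m^3/s


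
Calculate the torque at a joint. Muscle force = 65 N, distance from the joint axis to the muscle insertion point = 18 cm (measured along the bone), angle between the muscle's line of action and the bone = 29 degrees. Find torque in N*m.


Torque = F * d * sin(theta)   (moment arm = d*sin(theta))
d = 18 cm = 0.18 m
Torque = 65 * 0.18 * sin(29)
Torque = 5.672 N*m


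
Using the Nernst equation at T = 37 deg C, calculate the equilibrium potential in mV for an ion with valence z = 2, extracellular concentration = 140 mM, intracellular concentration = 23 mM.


E = (RT/(zF)) * ln(C_out/C_in)
T = 37 + 273.15 = 310.15 K
E = (8.314 * 310.15 / (2 * 96485)) * ln(140/23)
E = 24.13 mV


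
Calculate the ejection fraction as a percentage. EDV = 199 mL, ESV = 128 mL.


SV = EDV - ESV = 199 - 128 = 71 mL
EF = SV/EDV * 100 = 71/199 * 100
EF = 35.68%


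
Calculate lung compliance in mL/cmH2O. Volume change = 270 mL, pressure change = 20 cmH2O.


C = dV / dP
C = 270 / 20
C = 13.5 mL/cmH2O


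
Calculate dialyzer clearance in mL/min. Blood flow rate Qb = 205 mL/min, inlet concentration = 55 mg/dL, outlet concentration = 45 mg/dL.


K = Qb * (Cb_in - Cb_out) / Cb_in
K = 205 * (55 - 45) / 55
K = 37.27 mL/min


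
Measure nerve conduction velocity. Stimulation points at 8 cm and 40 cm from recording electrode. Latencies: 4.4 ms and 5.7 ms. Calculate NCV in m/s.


Distance = (40 - 8) / 100 = 0.32 m
dt = (5.7 - 4.4) / 1000 = 0.0013 s
NCV = dist / dt = 246.2 m/s


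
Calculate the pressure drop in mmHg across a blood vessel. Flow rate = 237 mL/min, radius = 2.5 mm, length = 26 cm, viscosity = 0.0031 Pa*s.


dP = 8*mu*L*Q / (pi*r^4)
Q = 237 mL/min = 3.95e-06 m^3/s
dP = 207.545 Pa = 207.545 / 133.322 mmHg = 1.557 mmHg


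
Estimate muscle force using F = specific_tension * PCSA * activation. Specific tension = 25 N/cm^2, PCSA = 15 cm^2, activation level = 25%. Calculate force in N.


F = sigma * PCSA * activation
F = 25 * 15 * 0.25
F = 93.75 N


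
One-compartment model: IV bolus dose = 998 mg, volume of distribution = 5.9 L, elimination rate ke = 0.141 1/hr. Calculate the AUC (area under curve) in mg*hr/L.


C0 = Dose/Vd = 998/5.9 = 169.153 mg/L
AUC = C0/ke = 169.153/0.141
AUC = 1200 mg*hr/L


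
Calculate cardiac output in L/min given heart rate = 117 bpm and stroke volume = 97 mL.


CO = HR * SV
CO = 117 * 97 / 1000
CO = 11.35 L/min


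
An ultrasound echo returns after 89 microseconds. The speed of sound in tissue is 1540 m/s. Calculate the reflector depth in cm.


depth = c * t / 2
t = 89 us = 8.9000e-05 s
depth = 1540 * 8.9000e-05 / 2
depth = 0.06853 m = 6.853 cm


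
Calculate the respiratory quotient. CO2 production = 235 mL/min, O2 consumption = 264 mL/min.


RQ = VCO2 / VO2
RQ = 235 / 264
RQ = 0.8902


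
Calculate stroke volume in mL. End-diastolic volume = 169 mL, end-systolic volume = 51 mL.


SV = EDV - ESV
SV = 169 - 51
SV = 118 mL


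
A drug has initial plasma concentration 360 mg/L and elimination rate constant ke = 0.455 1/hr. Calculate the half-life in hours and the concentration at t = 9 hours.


t_half = ln(2) / ke = 0.693147 / 0.455 = 1.523 hr
C(t) = C0 * exp(-ke*t) = 360 * exp(-0.455*9)
C(9) = 5.996 mg/L


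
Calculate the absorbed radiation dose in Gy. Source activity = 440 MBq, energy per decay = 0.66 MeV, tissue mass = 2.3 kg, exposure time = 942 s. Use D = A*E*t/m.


A = 440 MBq = 4.4000e+08 Bq
E = 0.66 MeV = 1.05732e-13 J
D = A*E*t/m = 4.4000e+08*1.05732e-13*942/2.3
D = 0.01905 Gy


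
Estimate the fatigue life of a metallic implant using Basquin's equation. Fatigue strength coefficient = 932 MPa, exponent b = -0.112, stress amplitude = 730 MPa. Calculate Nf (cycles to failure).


sigma_a = sigma_f' * (2Nf)^b
2Nf = (sigma_a/sigma_f')^(1/b)
2Nf = (730/932)^(1/-0.112)
2Nf = 8.8564443
Nf = 4.428


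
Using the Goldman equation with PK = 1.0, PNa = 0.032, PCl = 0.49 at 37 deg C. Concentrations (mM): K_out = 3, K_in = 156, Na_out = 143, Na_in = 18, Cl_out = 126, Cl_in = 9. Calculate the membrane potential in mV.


Vm = (RT/F)*ln((PK*Ko + PNa*Nao + PCl*Cli)/(PK*Ki + PNa*Nai + PCl*Clo))
Numer = 11.986, Denom = 218.316
Vm = -77.56 mV


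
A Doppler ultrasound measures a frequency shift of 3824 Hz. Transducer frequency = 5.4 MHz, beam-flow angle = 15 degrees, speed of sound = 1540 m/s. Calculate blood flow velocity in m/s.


v = fd * c / (2 * f0 * cos(theta))
v = 3824 * 1540 / (2 * 5.4000e+06 * cos(15))
v = 0.5645 m/s


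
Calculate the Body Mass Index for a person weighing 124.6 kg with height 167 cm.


BMI = weight / height^2
height = 167 cm = 1.67 m
BMI = 124.6 / 1.67^2
BMI = 44.68 kg/m^2


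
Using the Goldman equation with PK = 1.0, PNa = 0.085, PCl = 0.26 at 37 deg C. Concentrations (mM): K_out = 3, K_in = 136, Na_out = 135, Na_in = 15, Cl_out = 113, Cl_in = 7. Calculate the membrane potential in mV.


Vm = (RT/F)*ln((PK*Ko + PNa*Nao + PCl*Cli)/(PK*Ki + PNa*Nai + PCl*Clo))
Numer = 16.295, Denom = 166.655
Vm = -62.14 mV


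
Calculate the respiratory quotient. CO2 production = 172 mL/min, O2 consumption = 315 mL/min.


RQ = VCO2 / VO2
RQ = 172 / 315
RQ = 0.546


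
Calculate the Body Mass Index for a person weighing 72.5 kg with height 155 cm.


BMI = weight / height^2
height = 155 cm = 1.55 m
BMI = 72.5 / 1.55^2
BMI = 30.18 kg/m^2


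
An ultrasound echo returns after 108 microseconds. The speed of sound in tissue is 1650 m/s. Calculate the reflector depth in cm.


depth = c * t / 2
t = 108 us = 1.0800e-04 s
depth = 1650 * 1.0800e-04 / 2
depth = 0.0891 m = 8.91 cm


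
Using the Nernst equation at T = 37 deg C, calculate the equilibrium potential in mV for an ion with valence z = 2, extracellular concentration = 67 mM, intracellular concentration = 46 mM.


E = (RT/(zF)) * ln(C_out/C_in)
T = 37 + 273.15 = 310.15 K
E = (8.314 * 310.15 / (2 * 96485)) * ln(67/46)
E = 5.025 mV


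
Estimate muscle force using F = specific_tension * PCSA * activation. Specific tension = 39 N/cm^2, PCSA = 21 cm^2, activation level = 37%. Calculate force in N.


F = sigma * PCSA * activation
F = 39 * 21 * 0.37
F = 303 N


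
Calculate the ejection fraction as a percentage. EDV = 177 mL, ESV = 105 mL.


SV = EDV - ESV = 177 - 105 = 72 mL
EF = SV/EDV * 100 = 72/177 * 100
EF = 40.68%


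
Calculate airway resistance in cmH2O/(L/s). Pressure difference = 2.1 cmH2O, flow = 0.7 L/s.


R = dP / flow
R = 2.1 / 0.7
R = 3 cmH2O/(L/s)


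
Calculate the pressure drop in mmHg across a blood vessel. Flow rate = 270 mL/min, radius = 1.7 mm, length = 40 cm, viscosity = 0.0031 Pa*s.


dP = 8*mu*L*Q / (pi*r^4)
Q = 270 mL/min = 4.5e-06 m^3/s
dP = 1701.29 Pa = 1701.29 / 133.322 mmHg = 12.76 mmHg


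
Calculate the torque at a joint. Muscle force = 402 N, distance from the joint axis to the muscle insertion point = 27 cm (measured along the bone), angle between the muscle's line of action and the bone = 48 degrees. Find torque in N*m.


Torque = F * d * sin(theta)   (moment arm = d*sin(theta))
d = 27 cm = 0.27 m
Torque = 402 * 0.27 * sin(48)
Torque = 80.66 N*m


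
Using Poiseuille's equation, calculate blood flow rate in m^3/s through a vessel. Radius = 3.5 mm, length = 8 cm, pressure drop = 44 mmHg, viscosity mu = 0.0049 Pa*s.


Q = pi*r^4*dP / (8*mu*L)
r = 0.0035 m, L = 0.08 m
dP = 44 mmHg = 5866.168 Pa
Q = 8.8186e-04 m^3/s


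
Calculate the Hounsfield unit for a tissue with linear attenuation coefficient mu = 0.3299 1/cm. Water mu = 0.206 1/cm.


HU = ((mu_tissue - mu_water) / mu_water) * 1000
HU = ((0.3299 - 0.206) / 0.206) * 1000
HU = 601.5


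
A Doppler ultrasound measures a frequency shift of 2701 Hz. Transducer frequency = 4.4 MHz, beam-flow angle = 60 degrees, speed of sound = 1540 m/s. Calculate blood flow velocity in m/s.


v = fd * c / (2 * f0 * cos(theta))
v = 2701 * 1540 / (2 * 4.4000e+06 * cos(60))
v = 0.9453 m/s


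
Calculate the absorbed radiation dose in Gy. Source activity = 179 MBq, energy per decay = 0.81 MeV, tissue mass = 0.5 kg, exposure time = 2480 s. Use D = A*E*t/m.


A = 179 MBq = 1.7900e+08 Bq
E = 0.81 MeV = 1.29762e-13 J
D = A*E*t/m = 1.7900e+08*1.29762e-13*2480/0.5
D = 0.1152 Gy


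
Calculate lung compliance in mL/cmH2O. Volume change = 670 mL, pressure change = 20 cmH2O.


C = dV / dP
C = 670 / 20
C = 33.5 mL/cmH2O


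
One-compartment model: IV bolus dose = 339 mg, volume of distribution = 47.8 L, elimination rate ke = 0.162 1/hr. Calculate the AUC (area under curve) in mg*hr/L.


C0 = Dose/Vd = 339/47.8 = 7.09205 mg/L
AUC = C0/ke = 7.09205/0.162
AUC = 43.78 mg*hr/L


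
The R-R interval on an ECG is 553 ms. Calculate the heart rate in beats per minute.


HR = 60 / RR_interval(s)
RR = 553 ms = 0.553 s
HR = 60 / 0.553 = 108.5 bpm


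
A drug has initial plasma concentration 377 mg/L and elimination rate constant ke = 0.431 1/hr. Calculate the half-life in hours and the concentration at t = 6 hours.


t_half = ln(2) / ke = 0.693147 / 0.431 = 1.608 hr
C(t) = C0 * exp(-ke*t) = 377 * exp(-0.431*6)
C(6) = 28.4 mg/L
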